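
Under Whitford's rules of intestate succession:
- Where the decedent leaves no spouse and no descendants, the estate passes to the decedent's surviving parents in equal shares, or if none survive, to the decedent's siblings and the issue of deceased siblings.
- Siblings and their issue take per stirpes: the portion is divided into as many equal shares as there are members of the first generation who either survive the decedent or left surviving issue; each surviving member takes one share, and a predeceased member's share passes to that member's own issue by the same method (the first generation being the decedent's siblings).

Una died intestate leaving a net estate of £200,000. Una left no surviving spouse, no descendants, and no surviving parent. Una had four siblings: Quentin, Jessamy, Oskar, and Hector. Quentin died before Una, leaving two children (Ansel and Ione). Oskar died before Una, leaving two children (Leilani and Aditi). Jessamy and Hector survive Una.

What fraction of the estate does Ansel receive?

Ansel receives 1/8 of the estate.

The entire £200,000 passes to the siblings and their issue.
That amount (£200,000) is divided into 4 shares of £50,000: Jessamy and Hector each take £50,000; Quentin's £50,000 share passes to Quentin's issue; Oskar's £50,000 share passes to Oskar's issue.
Quentin's share (£50,000) is divided into 2 shares of £25,000: Ansel and Ione each take £25,000.
Oskar's share (£50,000) is divided into 2 shares of £25,000: Leilani and Aditi each take £25,000.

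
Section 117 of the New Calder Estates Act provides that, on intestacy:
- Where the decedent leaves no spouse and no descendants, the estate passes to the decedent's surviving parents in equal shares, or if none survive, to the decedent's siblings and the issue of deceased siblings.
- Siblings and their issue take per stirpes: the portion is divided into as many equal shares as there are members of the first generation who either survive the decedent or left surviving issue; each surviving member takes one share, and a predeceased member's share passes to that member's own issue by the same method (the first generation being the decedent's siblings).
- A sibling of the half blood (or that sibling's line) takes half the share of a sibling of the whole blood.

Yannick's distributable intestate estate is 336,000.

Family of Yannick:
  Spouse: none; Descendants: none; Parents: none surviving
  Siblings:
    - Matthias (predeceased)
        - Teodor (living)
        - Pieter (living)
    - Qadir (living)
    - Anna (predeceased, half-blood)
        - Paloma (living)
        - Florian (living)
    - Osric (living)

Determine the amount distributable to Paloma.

Paloma receives 24,000.

The entire 336,000 passes to the siblings and their issue.
Counting each half-blood sibling's line as half a unit, there are 7/2 units in 336,000, so one unit is 96,000. Whole-blood lines (Matthias, Qadir, and Osric) take 96,000 each; half-blood lines (Anna) take 48,000 each.
Matthias's share (96,000) is divided into 2 shares of 48,000: Teodor and Pieter each take 48,000.
Anna's share (48,000) is divided into 2 shares of 24,000: Paloma and Florian each take 24,000.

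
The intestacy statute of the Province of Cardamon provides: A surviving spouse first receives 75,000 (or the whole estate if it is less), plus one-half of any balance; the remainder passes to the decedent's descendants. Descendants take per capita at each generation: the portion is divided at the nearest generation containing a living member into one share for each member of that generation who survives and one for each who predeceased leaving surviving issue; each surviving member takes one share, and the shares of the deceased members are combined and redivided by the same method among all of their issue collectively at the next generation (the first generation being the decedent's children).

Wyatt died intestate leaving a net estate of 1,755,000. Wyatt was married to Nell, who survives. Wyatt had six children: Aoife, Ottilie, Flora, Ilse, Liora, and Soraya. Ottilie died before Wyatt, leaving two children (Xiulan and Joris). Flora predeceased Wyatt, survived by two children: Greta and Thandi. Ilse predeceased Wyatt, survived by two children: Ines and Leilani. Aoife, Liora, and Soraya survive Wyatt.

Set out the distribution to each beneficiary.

Nell: 915,000; Aoife: 140,000; Xiulan: 70,000; Joris: 70,000; Greta: 70,000; Thandi: 70,000; Ines: 70,000; Leilani: 70,000; Liora: 140,000; Soraya: 140,000

Nell first takes 75,000, leaving a balance of 1,680,000. Nell then takes one-half of the balance (840,000), for a total of 915,000. The remaining 840,000 passes to the descendants.
The descendants' portion (840,000) is divided at the children's generation into 6 shares of 140,000. Aoife, Liora, and Soraya each take 140,000. The 3 shares of the deceased (Ottilie, Flora, and Ilse) are combined into a pool of 420,000.
That pool (420,000) is divided at the grandchildren's generation equally among Xiulan, Joris, Greta, Thandi, Ines, and Leilani: 70,000 each.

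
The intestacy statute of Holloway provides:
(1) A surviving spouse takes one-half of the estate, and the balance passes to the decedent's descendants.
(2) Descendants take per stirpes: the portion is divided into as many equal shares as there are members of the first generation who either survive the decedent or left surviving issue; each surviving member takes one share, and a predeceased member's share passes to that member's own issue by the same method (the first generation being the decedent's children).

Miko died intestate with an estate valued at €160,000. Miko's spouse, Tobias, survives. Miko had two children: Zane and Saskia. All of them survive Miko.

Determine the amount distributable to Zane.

Tobias takes one-half of €160,000 = €80,000. The remaining €80,000 passes to the descendants.
The descendants' portion (€80,000) is divided into 2 shares of €40,000: Zane and Saskia each take €40,000.

Zane receives €40,000.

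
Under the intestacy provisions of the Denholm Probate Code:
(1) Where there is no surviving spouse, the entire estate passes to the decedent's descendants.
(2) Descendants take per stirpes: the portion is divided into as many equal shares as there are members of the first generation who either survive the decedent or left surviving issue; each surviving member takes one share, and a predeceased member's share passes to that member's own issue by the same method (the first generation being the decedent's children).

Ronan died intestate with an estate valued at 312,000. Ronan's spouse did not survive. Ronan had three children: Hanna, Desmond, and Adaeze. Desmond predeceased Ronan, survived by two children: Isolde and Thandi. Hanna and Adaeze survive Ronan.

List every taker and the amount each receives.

Hanna: 104,000; Isolde: 52,000; Thandi: 52,000; Adaeze: 104,000

The entire 312,000 passes to the descendants.
That amount (312,000) is divided into 3 shares of 104,000: Hanna and Adaeze each take 104,000; Desmond's 104,000 share passes to Desmond's issue.
Desmond's share (104,000) is divided into 2 shares of 52,000: Isolde and Thandi each take 52,000.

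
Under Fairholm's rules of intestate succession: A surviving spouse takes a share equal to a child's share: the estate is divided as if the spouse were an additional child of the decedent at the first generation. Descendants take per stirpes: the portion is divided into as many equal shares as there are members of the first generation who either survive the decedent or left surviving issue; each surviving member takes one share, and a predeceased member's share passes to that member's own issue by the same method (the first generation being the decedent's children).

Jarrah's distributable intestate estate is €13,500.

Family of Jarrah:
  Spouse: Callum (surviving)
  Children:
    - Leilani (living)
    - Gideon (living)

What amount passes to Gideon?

Gideon receives €4,500.

The spouse counts as an additional share at the children's level, so there are 3 primary shares of €4,500. Callum takes one such share (€4,500).
The children's combined portion (€9,000) is divided into 2 shares of €4,500: Leilani and Gideon each take €4,500.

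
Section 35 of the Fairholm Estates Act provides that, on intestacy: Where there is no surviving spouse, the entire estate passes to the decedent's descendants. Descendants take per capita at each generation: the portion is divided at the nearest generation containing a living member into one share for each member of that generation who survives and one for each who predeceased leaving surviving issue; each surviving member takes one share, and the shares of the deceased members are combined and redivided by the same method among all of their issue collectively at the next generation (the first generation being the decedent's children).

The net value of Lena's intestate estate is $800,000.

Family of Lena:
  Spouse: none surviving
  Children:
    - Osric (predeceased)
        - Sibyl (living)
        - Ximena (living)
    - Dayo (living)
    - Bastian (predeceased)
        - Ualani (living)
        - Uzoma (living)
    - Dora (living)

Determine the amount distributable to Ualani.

Ualani receives $100,000.

The entire $800,000 passes to the descendants.
That amount ($800,000) is divided at the children's generation into 4 shares of $200,000. Dayo and Dora each take $200,000. The 2 shares of the deceased (Osric and Bastian) are combined into a pool of $400,000.
That pool ($400,000) is divided at the grandchildren's generation equally among Sibyl, Ximena, Ualani, and Uzoma: $100,000 each.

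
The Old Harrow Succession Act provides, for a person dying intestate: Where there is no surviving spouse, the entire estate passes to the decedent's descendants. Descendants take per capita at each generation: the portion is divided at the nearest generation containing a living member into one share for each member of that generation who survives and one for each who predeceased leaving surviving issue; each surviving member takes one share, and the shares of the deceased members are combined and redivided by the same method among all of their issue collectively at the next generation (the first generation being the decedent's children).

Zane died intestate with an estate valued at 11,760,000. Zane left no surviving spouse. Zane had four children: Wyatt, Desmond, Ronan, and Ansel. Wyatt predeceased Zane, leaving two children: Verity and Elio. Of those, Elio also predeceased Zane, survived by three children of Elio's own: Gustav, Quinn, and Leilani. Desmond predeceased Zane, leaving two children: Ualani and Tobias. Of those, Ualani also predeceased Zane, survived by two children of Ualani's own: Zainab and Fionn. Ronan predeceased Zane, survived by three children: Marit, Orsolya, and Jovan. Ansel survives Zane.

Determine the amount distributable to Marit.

The entire 11,760,000 passes to the descendants.
That amount (11,760,000) is divided at the children's generation into 4 shares of 2,940,000. Ansel takes 2,940,000. The 3 shares of the deceased (Wyatt, Desmond, and Ronan) are combined into a pool of 8,820,000.
That pool (8,820,000) is divided at the grandchildren's generation into 7 shares of 1,260,000. Verity, Tobias, Marit, Orsolya, and Jovan each take 1,260,000. The 2 shares of the deceased (Elio and Ualani) are combined into a pool of 2,520,000.
That pool (2,520,000) is divided at the great-grandchildren's generation equally among Gustav, Quinn, Leilani, Zainab, and Fionn: 504,000 each.

Marit receives 1,260,000.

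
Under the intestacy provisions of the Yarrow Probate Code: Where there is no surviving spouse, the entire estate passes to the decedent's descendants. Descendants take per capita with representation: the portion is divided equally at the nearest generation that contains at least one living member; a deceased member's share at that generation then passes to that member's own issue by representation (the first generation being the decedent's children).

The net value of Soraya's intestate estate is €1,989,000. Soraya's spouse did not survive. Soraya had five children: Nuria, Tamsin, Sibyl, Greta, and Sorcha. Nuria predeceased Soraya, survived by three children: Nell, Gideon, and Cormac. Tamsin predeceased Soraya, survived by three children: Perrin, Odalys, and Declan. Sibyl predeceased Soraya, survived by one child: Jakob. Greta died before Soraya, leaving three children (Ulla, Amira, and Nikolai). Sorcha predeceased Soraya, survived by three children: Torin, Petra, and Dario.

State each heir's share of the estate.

The entire €1,989,000 passes to the descendants.
No child survives, so the initial division is made at the grandchildren's generation.
That amount (€1,989,000) is divided into 13 shares of €153,000: Nell, Gideon, Cormac, Perrin, Odalys, Declan, Jakob, Ulla, Amira, Nikolai, Torin, Petra, and Dario each take €153,000.

Nell: €153,000; Gideon: €153,000; Cormac: €153,000; Perrin: €153,000; Odalys: €153,000; Declan: €153,000; Jakob: €153,000; Ulla: €153,000; Amira: €153,000; Nikolai: €153,000; Torin: €153,000; Petra: €153,000; Dario: €153,000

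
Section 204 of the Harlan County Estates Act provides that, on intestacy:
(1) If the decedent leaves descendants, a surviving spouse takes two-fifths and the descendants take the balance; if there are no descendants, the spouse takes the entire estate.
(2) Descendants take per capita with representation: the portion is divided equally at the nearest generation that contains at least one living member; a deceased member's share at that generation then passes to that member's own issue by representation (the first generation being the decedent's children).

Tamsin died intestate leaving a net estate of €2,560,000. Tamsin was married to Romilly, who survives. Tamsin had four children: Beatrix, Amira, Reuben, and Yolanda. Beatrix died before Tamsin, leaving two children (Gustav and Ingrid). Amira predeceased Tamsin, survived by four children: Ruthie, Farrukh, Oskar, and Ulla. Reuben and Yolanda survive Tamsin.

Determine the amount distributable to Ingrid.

Romilly takes two-fifths of €2,560,000 = €1,024,000. The remaining €1,536,000 passes to the descendants.
The descendants' portion (€1,536,000) is divided into 4 shares of €384,000: Reuben and Yolanda each take €384,000; Beatrix's €384,000 share passes to Beatrix's issue; Amira's €384,000 share passes to Amira's issue.
Beatrix's share (€384,000) is divided into 2 shares of €192,000: Gustav and Ingrid each take €192,000.
Amira's share (€384,000) is divided into 4 shares of €96,000: Ruthie, Farrukh, Oskar, and Ulla each take €96,000.

Ingrid receives €192,000.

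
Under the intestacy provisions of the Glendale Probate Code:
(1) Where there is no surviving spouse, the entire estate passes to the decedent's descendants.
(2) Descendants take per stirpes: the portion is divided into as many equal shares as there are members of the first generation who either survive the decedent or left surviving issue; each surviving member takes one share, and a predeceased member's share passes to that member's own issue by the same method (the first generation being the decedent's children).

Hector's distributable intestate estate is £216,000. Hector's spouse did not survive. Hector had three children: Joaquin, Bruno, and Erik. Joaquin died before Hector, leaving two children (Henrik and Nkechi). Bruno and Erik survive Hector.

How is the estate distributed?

The entire £216,000 passes to the descendants.
That amount (£216,000) is divided into 3 shares of £72,000: Bruno and Erik each take £72,000; Joaquin's £72,000 share passes to Joaquin's issue.
Joaquin's share (£72,000) is divided into 2 shares of £36,000: Henrik and Nkechi each take £36,000.

Henrik: £36,000; Nkechi: £36,000; Bruno: £72,000; Erik: £72,000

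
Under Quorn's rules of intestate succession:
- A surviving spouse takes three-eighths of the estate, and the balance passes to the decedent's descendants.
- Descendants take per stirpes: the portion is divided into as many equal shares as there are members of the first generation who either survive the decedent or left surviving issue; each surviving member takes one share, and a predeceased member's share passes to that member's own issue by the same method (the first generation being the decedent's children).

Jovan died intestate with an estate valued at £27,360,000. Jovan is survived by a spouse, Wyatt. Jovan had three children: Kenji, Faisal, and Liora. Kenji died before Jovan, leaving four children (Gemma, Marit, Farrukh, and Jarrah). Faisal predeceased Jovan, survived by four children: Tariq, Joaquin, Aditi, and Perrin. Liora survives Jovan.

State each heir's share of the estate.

Wyatt: £10,260,000; Gemma: £1,425,000; Marit: £1,425,000; Farrukh: £1,425,000; Jarrah: £1,425,000; Tariq: £1,425,000; Joaquin: £1,425,000; Aditi: £1,425,000; Perrin: £1,425,000; Liora: £5,700,000

Wyatt takes three-eighths of £27,360,000 = £10,260,000. The remaining £17,100,000 passes to the descendants.
The descendants' portion (£17,100,000) is divided into 3 shares of £5,700,000: Liora takes £5,700,000; Kenji's £5,700,000 share passes to Kenji's issue; Faisal's £5,700,000 share passes to Faisal's issue.
Kenji's share (£5,700,000) is divided into 4 shares of £1,425,000: Gemma, Marit, Farrukh, and Jarrah each take £1,425,000.
Faisal's share (£5,700,000) is divided into 4 shares of £1,425,000: Tariq, Joaquin, Aditi, and Perrin each take £1,425,000.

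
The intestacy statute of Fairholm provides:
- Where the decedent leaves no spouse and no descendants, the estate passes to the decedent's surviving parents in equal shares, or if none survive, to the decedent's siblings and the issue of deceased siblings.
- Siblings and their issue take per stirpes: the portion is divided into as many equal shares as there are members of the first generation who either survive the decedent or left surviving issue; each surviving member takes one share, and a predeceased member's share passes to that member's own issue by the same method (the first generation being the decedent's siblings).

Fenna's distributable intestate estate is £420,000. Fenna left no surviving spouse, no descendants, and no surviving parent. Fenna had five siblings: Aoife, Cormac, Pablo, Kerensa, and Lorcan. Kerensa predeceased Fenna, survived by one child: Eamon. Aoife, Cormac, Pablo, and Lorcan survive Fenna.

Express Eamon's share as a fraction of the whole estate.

The entire £420,000 passes to the siblings and their issue.
That amount (£420,000) is divided into 5 shares of £84,000: Aoife, Cormac, Pablo, and Lorcan each take £84,000; Kerensa's £84,000 share passes to Kerensa's issue.
Kerensa's share (£84,000) passes entirely to Eamon.

Eamon receives 1/5 of the estate.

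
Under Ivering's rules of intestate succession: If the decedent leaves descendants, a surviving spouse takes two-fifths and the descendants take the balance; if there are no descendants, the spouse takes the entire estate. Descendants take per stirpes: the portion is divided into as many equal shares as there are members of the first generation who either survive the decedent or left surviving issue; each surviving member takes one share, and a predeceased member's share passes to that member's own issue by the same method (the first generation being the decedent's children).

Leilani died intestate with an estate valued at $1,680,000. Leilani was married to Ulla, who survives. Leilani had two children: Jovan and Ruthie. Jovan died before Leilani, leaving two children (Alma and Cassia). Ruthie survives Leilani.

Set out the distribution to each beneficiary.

Ulla takes two-fifths of $1,680,000 = $672,000. The remaining $1,008,000 passes to the descendants.
The descendants' portion ($1,008,000) is divided into 2 shares of $504,000: Ruthie takes $504,000; Jovan's $504,000 share passes to Jovan's issue.
Jovan's share ($504,000) is divided into 2 shares of $252,000: Alma and Cassia each take $252,000.

Ulla: $672,000; Alma: $252,000; Cassia: $252,000; Ruthie: $504,000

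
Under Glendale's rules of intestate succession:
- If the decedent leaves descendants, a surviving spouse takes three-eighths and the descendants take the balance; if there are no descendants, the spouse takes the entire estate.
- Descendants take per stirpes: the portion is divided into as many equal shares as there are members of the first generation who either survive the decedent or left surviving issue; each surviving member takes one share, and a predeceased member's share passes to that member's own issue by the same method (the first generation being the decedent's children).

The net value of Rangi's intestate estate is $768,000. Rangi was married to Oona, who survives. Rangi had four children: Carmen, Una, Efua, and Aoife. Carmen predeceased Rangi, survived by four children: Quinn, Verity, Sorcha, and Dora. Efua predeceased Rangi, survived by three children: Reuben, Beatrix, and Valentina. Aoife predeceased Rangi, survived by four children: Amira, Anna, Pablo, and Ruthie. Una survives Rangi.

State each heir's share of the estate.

Oona: $288,000; Quinn: $30,000; Verity: $30,000; Sorcha: $30,000; Dora: $30,000; Una: $120,000; Reuben: $40,000; Beatrix: $40,000; Valentina: $40,000; Amira: $30,000; Anna: $30,000; Pablo: $30,000; Ruthie: $30,000

Oona takes three-eighths of $768,000 = $288,000. The remaining $480,000 passes to the descendants.
The descendants' portion ($480,000) is divided into 4 shares of $120,000: Una takes $120,000; Carmen's $120,000 share passes to Carmen's issue; Efua's $120,000 share passes to Efua's issue; Aoife's $120,000 share passes to Aoife's issue.
Carmen's share ($120,000) is divided into 4 shares of $30,000: Quinn, Verity, Sorcha, and Dora each take $30,000.
Efua's share ($120,000) is divided into 3 shares of $40,000: Reuben, Beatrix, and Valentina each take $40,000.
Aoife's share ($120,000) is divided into 4 shares of $30,000: Amira, Anna, Pablo, and Ruthie each take $30,000.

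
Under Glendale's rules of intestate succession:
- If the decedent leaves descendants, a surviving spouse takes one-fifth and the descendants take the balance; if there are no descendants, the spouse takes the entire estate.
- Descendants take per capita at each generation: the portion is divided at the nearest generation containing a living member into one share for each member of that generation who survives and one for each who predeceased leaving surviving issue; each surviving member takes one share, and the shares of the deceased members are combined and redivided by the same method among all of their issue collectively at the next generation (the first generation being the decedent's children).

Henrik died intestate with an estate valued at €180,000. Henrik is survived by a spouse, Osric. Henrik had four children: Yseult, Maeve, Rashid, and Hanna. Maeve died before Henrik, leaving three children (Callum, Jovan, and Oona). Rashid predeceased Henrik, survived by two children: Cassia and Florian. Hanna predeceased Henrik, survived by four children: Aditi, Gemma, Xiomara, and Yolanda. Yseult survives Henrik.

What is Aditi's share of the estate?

Osric takes one-fifth of €180,000 = €36,000. The remaining €144,000 passes to the descendants.
The descendants' portion (€144,000) is divided at the children's generation into 4 shares of €36,000. Yseult takes €36,000. The 3 shares of the deceased (Maeve, Rashid, and Hanna) are combined into a pool of €108,000.
That pool (€108,000) is divided at the grandchildren's generation equally among Callum, Jovan, Oona, Cassia, Florian, Aditi, Gemma, Xiomara, and Yolanda: €12,000 each.

Aditi receives €12,000.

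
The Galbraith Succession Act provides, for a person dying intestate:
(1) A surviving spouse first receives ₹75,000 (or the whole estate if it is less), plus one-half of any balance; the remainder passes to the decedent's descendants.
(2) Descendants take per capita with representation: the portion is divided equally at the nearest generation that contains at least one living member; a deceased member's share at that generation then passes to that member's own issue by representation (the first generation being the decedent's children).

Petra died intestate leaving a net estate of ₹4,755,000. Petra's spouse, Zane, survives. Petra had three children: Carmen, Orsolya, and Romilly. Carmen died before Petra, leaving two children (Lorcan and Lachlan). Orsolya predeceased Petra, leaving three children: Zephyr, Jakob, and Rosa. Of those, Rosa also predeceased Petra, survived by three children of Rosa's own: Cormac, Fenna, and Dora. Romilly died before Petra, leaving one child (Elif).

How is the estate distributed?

Zane: ₹2,415,000; Lorcan: ₹390,000; Lachlan: ₹390,000; Zephyr: ₹390,000; Jakob: ₹390,000; Cormac: ₹130,000; Fenna: ₹130,000; Dora: ₹130,000; Elif: ₹390,000

Zane first takes ₹75,000, leaving a balance of ₹4,680,000. Zane then takes one-half of the balance (₹2,340,000), for a total of ₹2,415,000. The remaining ₹2,340,000 passes to the descendants.
No child survives, so the initial division is made at the grandchildren's generation.
The descendants' portion (₹2,340,000) is divided into 6 shares of ₹390,000: Lorcan, Lachlan, Zephyr, Jakob, and Elif each take ₹390,000; Rosa's ₹390,000 share passes to Rosa's issue.
Rosa's share (₹390,000) is divided into 3 shares of ₹130,000: Cormac, Fenna, and Dora each take ₹130,000.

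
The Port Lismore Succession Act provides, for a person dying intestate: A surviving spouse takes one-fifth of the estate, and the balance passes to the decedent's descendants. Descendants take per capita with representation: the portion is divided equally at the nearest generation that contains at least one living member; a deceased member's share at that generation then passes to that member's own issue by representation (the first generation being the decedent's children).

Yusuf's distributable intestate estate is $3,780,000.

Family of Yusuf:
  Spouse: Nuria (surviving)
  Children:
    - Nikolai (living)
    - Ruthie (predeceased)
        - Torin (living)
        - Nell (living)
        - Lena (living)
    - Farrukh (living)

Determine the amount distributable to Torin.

Torin receives $336,000.

Nuria takes one-fifth of $3,780,000 = $756,000. The remaining $3,024,000 passes to the descendants.
The descendants' portion ($3,024,000) is divided into 3 shares of $1,008,000: Nikolai and Farrukh each take $1,008,000; Ruthie's $1,008,000 share passes to Ruthie's issue.
Ruthie's share ($1,008,000) is divided into 3 shares of $336,000: Torin, Nell, and Lena each take $336,000.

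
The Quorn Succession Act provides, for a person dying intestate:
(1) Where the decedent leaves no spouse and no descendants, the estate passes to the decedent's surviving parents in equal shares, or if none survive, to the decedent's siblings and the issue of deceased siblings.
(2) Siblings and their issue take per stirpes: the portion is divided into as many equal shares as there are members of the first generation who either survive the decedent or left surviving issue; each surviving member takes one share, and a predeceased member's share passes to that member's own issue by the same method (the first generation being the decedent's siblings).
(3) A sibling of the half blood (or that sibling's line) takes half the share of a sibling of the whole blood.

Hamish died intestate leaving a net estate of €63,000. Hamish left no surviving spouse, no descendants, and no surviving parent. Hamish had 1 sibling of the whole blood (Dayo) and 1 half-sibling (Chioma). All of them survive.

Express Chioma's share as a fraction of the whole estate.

Chioma receives 1/3 of the estate.

The entire €63,000 passes to the siblings and their issue.
Counting each half-blood sibling's line as half a unit, there are 3/2 units in €63,000, so one unit is €42,000. Whole-blood lines (Dayo) take €42,000 each; half-blood lines (Chioma) take €21,000 each.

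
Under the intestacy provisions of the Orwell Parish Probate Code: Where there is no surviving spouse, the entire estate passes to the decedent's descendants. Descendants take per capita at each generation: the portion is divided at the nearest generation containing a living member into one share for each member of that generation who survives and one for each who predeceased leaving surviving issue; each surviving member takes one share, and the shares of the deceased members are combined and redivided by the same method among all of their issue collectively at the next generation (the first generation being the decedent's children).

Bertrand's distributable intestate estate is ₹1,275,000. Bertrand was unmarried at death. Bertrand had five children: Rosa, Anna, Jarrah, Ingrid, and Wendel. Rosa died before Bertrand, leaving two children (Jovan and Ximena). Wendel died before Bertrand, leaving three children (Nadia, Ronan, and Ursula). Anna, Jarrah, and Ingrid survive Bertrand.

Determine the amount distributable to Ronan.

Ronan receives ₹102,000.

The entire ₹1,275,000 passes to the descendants.
That amount (₹1,275,000) is divided at the children's generation into 5 shares of ₹255,000. Anna, Jarrah, and Ingrid each take ₹255,000. The 2 shares of the deceased (Rosa and Wendel) are combined into a pool of ₹510,000.
That pool (₹510,000) is divided at the grandchildren's generation equally among Jovan, Ximena, Nadia, Ronan, and Ursula: ₹102,000 each.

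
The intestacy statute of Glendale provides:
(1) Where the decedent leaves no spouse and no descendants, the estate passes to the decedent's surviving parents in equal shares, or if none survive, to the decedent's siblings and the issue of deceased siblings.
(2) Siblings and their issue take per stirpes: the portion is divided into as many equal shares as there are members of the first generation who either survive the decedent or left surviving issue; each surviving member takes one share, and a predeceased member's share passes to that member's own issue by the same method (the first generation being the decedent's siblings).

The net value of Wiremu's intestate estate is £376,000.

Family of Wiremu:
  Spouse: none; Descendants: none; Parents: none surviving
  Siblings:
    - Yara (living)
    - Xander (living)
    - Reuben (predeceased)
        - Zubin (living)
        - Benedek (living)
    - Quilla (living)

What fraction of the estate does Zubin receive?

The entire £376,000 passes to the siblings and their issue.
That amount (£376,000) is divided into 4 shares of £94,000: Yara, Xander, and Quilla each take £94,000; Reuben's £94,000 share passes to Reuben's issue.
Reuben's share (£94,000) is divided into 2 shares of £47,000: Zubin and Benedek each take £47,000.

Zubin receives 1/8 of the estate.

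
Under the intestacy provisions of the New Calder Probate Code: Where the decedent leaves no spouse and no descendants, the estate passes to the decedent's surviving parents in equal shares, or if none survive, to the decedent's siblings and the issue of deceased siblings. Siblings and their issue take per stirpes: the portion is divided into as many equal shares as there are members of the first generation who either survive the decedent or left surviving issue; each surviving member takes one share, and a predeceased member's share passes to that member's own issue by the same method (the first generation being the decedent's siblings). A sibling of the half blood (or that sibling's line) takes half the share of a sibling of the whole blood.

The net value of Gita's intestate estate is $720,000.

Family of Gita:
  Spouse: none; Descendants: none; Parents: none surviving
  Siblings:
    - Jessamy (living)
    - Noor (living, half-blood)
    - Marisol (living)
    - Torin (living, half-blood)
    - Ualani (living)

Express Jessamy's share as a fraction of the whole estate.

Jessamy receives 1/4 of the estate.

The entire $720,000 passes to the siblings and their issue.
Counting each half-blood sibling's line as half a unit, there are 4 units in $720,000, so one unit is $180,000. Whole-blood lines (Jessamy, Marisol, and Ualani) take $180,000 each; half-blood lines (Noor and Torin) take $90,000 each.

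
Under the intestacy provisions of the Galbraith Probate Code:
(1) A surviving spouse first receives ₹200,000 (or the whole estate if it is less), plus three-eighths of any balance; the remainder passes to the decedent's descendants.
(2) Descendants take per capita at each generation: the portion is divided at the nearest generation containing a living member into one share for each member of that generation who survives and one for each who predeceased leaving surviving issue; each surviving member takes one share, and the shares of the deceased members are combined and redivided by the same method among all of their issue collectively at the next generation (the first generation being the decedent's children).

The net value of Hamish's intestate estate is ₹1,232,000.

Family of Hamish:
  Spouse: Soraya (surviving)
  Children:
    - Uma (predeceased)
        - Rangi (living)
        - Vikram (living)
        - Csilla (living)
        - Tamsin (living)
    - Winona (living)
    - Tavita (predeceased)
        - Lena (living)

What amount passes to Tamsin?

Soraya first takes ₹200,000, leaving a balance of ₹1,032,000. Soraya then takes three-eighths of the balance (₹387,000), for a total of ₹587,000. The remaining ₹645,000 passes to the descendants.
The descendants' portion (₹645,000) is divided at the children's generation into 3 shares of ₹215,000. Winona takes ₹215,000. The 2 shares of the deceased (Uma and Tavita) are combined into a pool of ₹430,000.
That pool (₹430,000) is divided at the grandchildren's generation equally among Rangi, Vikram, Csilla, Tamsin, and Lena: ₹86,000 each.

Tamsin receives ₹86,000.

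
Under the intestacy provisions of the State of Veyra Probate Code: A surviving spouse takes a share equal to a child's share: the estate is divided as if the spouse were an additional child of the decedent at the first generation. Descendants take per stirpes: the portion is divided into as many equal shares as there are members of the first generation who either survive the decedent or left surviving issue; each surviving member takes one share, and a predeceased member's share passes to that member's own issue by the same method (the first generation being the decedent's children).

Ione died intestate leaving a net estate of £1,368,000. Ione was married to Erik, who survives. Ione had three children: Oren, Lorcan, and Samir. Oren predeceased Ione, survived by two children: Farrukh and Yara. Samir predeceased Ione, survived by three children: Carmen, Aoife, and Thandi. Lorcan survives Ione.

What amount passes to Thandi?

Thandi receives £114,000.

The spouse counts as an additional share at the children's level, so there are 4 primary shares of £342,000. Erik takes one such share (£342,000).
The children's combined portion (£1,026,000) is divided into 3 shares of £342,000: Lorcan takes £342,000; Oren's £342,000 share passes to Oren's issue; Samir's £342,000 share passes to Samir's issue.
Oren's share (£342,000) is divided into 2 shares of £171,000: Farrukh and Yara each take £171,000.
Samir's share (£342,000) is divided into 3 shares of £114,000: Carmen, Aoife, and Thandi each take £114,000.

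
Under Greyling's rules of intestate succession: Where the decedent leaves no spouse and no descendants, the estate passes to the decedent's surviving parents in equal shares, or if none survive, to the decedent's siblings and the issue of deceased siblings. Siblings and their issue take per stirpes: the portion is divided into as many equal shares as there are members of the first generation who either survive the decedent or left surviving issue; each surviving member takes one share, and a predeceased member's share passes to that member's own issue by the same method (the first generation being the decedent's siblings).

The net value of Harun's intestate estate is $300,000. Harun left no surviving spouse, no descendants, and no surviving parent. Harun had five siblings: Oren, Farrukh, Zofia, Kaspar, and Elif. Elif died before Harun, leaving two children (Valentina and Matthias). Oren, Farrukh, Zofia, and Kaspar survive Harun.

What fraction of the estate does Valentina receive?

Valentina receives 1/10 of the estate.

The entire $300,000 passes to the siblings and their issue.
That amount ($300,000) is divided into 5 shares of $60,000: Oren, Farrukh, Zofia, and Kaspar each take $60,000; Elif's $60,000 share passes to Elif's issue.
Elif's share ($60,000) is divided into 2 shares of $30,000: Valentina and Matthias each take $30,000.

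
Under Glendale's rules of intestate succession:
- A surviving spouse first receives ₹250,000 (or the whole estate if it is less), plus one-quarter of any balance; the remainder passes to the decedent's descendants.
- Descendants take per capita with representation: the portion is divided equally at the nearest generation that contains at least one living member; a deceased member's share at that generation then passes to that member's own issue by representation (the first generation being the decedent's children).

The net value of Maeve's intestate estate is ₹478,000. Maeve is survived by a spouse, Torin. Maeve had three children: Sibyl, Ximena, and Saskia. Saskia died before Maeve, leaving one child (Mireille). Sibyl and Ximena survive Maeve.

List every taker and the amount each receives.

Torin first takes ₹250,000, leaving a balance of ₹228,000. Torin then takes one-quarter of the balance (₹57,000), for a total of ₹307,000. The remaining ₹171,000 passes to the descendants.
The descendants' portion (₹171,000) is divided into 3 shares of ₹57,000: Sibyl and Ximena each take ₹57,000; Saskia's ₹57,000 share passes to Saskia's issue.
Saskia's share (₹57,000) passes entirely to Mireille.

Torin: ₹307,000; Sibyl: ₹57,000; Ximena: ₹57,000; Mireille: ₹57,000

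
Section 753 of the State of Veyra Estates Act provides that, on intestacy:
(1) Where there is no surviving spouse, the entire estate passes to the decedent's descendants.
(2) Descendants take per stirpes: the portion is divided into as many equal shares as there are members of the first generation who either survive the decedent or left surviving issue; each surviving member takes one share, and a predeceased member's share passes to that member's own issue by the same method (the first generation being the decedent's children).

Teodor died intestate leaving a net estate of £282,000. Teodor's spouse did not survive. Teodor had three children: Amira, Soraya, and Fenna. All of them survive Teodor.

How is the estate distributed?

The entire £282,000 passes to the descendants.
That amount (£282,000) is divided into 3 shares of £94,000: Amira, Soraya, and Fenna each take £94,000.

Amira: £94,000; Soraya: £94,000; Fenna: £94,000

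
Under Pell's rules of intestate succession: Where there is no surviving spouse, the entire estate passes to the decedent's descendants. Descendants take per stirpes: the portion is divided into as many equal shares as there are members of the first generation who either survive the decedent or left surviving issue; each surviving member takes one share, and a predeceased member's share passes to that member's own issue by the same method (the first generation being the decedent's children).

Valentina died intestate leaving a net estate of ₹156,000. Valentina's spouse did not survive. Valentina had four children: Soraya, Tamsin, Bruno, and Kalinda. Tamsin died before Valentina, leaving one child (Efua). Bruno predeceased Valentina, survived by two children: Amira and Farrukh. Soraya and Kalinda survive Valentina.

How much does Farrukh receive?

The entire ₹156,000 passes to the descendants.
That amount (₹156,000) is divided into 4 shares of ₹39,000: Soraya and Kalinda each take ₹39,000; Tamsin's ₹39,000 share passes to Tamsin's issue; Bruno's ₹39,000 share passes to Bruno's issue.
Tamsin's share (₹39,000) passes entirely to Efua.
Bruno's share (₹39,000) is divided into 2 shares of ₹19,500: Amira and Farrukh each take ₹19,500.

Farrukh receives ₹19,500.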